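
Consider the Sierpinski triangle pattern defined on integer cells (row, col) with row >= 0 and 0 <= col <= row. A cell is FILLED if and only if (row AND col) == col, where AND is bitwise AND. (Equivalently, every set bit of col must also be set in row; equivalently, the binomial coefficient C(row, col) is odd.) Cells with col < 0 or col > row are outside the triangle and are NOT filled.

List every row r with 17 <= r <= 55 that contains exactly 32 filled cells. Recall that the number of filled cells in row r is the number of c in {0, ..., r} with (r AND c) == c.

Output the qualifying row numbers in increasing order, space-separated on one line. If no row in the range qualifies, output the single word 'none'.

Row r has 2^popcount(r) filled cells, so we need popcount(r) = log2(32) = 5.
Scan r = 17..55 and keep those with exactly 5 one-bits:
r=17=10001 popcount=2 -> skip
r=18=10010 popcount=2 -> skip
r=19=10011 popcount=3 -> skip
r=20=10100 popcount=2 -> skip
r=21=10101 popcount=3 -> skip
r=22=10110 popcount=3 -> skip
r=23=10111 popcount=4 -> skip
r=24=11000 popcount=2 -> skip
r=25=11001 popcount=3 -> skip
r=26=11010 popcount=3 -> skip
r=27=11011 popcount=4 -> skip
r=28=11100 popcount=3 -> skip
r=29=11101 popcount=4 -> skip
r=30=11110 popcount=4 -> skip
r=31=11111 popcount=5 -> KEEP
r=32=100000 popcount=1 -> skip
r=33=100001 popcount=2 -> skip
r=34=100010 popcount=2 -> skip
r=35=100011 popcount=3 -> skip
r=36=100100 popcount=2 -> skip
r=37=100101 popcount=3 -> skip
r=38=100110 popcount=3 -> skip
r=39=100111 popcount=4 -> skip
r=40=101000 popcount=2 -> skip
r=41=101001 popcount=3 -> skip
r=42=101010 popcount=3 -> skip
r=43=101011 popcount=4 -> skip
r=44=101100 popcount=3 -> skip
r=45=101101 popcount=4 -> skip
r=46=101110 popcount=4 -> skip
r=47=101111 popcount=5 -> KEEP
r=48=110000 popcount=2 -> skip
r=49=110001 popcount=3 -> skip
r=50=110010 popcount=3 -> skip
r=51=110011 popcount=4 -> skip
r=52=110100 popcount=3 -> skip
r=53=110101 popcount=4 -> skip
r=54=110110 popcount=4 -> skip
r=55=110111 popcount=5 -> KEEP
Kept rows: 31 47 55

Answer: 31 47 55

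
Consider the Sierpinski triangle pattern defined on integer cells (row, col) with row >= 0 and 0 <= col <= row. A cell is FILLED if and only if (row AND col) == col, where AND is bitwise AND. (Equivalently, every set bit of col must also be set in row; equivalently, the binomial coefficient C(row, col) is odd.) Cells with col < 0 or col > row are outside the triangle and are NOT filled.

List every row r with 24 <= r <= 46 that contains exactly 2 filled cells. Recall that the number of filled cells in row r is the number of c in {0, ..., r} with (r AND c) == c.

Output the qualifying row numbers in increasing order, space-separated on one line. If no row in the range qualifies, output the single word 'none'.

Row r has 2^popcount(r) filled cells, so we need popcount(r) = log2(2) = 1.
Scan r = 24..46 and keep those with exactly 1 one-bits:
r=24=11000 popcount=2 -> skip
r=25=11001 popcount=3 -> skip
r=26=11010 popcount=3 -> skip
r=27=11011 popcount=4 -> skip
r=28=11100 popcount=3 -> skip
r=29=11101 popcount=4 -> skip
r=30=11110 popcount=4 -> skip
r=31=11111 popcount=5 -> skip
r=32=100000 popcount=1 -> KEEP
r=33=100001 popcount=2 -> skip
r=34=100010 popcount=2 -> skip
r=35=100011 popcount=3 -> skip
r=36=100100 popcount=2 -> skip
r=37=100101 popcount=3 -> skip
r=38=100110 popcount=3 -> skip
r=39=100111 popcount=4 -> skip
r=40=101000 popcount=2 -> skip
r=41=101001 popcount=3 -> skip
r=42=101010 popcount=3 -> skip
r=43=101011 popcount=4 -> skip
r=44=101100 popcount=3 -> skip
r=45=101101 popcount=4 -> skip
r=46=101110 popcount=4 -> skip
Kept rows: 32

Answer: 32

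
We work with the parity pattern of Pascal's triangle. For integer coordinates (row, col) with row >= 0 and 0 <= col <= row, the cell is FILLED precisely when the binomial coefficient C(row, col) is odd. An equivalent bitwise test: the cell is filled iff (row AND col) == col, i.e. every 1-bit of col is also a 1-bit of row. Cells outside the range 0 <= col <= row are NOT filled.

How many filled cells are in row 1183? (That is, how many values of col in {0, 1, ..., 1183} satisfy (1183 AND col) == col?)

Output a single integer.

1183 in binary = 10010011111
popcount(1183) = number of 1-bits in 10010011111 = 7
A col c satisfies (1183 AND c) == c iff every set bit of c is also set in 1183; each of the 7 set bits of 1183 can independently be on or off in c.
count = 2^7 = 128

Answer: 128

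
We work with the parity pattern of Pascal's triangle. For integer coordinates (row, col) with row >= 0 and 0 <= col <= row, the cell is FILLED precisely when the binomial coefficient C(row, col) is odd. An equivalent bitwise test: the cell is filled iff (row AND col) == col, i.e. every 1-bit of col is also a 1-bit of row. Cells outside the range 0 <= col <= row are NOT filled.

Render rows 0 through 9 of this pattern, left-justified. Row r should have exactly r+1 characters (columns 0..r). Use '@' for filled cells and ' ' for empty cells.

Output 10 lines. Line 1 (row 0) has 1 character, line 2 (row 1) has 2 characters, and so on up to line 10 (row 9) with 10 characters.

Answer: @
@@
@ @
@@@@
@   @
@@  @@
@ @ @ @
@@@@@@@@
@       @
@@      @@

Derivation:
r0=0: @
r1=1: @@
r2=10: @ @
r3=11: @@@@
r4=100: @   @
r5=101: @@  @@
r6=110: @ @ @ @
r7=111: @@@@@@@@
r8=1000: @       @
r9=1001: @@      @@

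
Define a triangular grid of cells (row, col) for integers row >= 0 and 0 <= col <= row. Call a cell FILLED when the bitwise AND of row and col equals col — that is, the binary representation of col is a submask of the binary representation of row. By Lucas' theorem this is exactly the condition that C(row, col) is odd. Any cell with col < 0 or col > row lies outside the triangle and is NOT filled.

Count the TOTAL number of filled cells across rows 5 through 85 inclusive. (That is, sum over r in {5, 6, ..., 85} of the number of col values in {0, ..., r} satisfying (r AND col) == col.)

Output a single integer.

r5=101 pc2: +4 =4
r6=110 pc2: +4 =8
r7=111 pc3: +8 =16
r8=1000 pc1: +2 =18
r9=1001 pc2: +4 =22
r10=1010 pc2: +4 =26
r11=1011 pc3: +8 =34
r12=1100 pc2: +4 =38
r13=1101 pc3: +8 =46
r14=1110 pc3: +8 =54
r15=1111 pc4: +16 =70
r16=10000 pc1: +2 =72
r17=10001 pc2: +4 =76
r18=10010 pc2: +4 =80
r19=10011 pc3: +8 =88
r20=10100 pc2: +4 =92
r21=10101 pc3: +8 =100
r22=10110 pc3: +8 =108
r23=10111 pc4: +16 =124
r24=11000 pc2: +4 =128
r25=11001 pc3: +8 =136
r26=11010 pc3: +8 =144
r27=11011 pc4: +16 =160
r28=11100 pc3: +8 =168
r29=11101 pc4: +16 =184
r30=11110 pc4: +16 =200
r31=11111 pc5: +32 =232
r32=100000 pc1: +2 =234
r33=100001 pc2: +4 =238
r34=100010 pc2: +4 =242
r35=100011 pc3: +8 =250
r36=100100 pc2: +4 =254
r37=100101 pc3: +8 =262
r38=100110 pc3: +8 =270
r39=100111 pc4: +16 =286
r40=101000 pc2: +4 =290
r41=101001 pc3: +8 =298
r42=101010 pc3: +8 =306
r43=101011 pc4: +16 =322
r44=101100 pc3: +8 =330
r45=101101 pc4: +16 =346
r46=101110 pc4: +16 =362
r47=101111 pc5: +32 =394
r48=110000 pc2: +4 =398
r49=110001 pc3: +8 =406
r50=110010 pc3: +8 =414
r51=110011 pc4: +16 =430
r52=110100 pc3: +8 =438
r53=110101 pc4: +16 =454
r54=110110 pc4: +16 =470
r55=110111 pc5: +32 =502
r56=111000 pc3: +8 =510
r57=111001 pc4: +16 =526
r58=111010 pc4: +16 =542
r59=111011 pc5: +32 =574
r60=111100 pc4: +16 =590
r61=111101 pc5: +32 =622
r62=111110 pc5: +32 =654
r63=111111 pc6: +64 =718
r64=1000000 pc1: +2 =720
r65=1000001 pc2: +4 =724
r66=1000010 pc2: +4 =728
r67=1000011 pc3: +8 =736
r68=1000100 pc2: +4 =740
r69=1000101 pc3: +8 =748
r70=1000110 pc3: +8 =756
r71=1000111 pc4: +16 =772
r72=1001000 pc2: +4 =776
r73=1001001 pc3: +8 =784
r74=1001010 pc3: +8 =792
r75=1001011 pc4: +16 =808
r76=1001100 pc3: +8 =816
r77=1001101 pc4: +16 =832
r78=1001110 pc4: +16 =848
r79=1001111 pc5: +32 =880
r80=1010000 pc2: +4 =884
r81=1010001 pc3: +8 =892
r82=1010010 pc3: +8 =900
r83=1010011 pc4: +16 =916
r84=1010100 pc3: +8 =924
r85=1010101 pc4: +16 =940

Answer: 940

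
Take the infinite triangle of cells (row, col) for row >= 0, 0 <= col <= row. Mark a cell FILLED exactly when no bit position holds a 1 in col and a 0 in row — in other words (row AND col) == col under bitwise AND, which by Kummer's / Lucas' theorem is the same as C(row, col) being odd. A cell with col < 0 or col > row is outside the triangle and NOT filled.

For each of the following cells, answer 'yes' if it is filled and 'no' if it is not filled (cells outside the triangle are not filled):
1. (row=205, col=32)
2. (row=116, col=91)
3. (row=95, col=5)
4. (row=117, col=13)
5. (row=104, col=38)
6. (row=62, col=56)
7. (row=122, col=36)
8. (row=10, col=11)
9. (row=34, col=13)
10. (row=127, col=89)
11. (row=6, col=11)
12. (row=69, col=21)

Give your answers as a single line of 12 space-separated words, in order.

(205,32): row=0b11001101, col=0b100000, row AND col = 0b0 = 0; 0 != 32 -> empty
(116,91): row=0b1110100, col=0b1011011, row AND col = 0b1010000 = 80; 80 != 91 -> empty
(95,5): row=0b1011111, col=0b101, row AND col = 0b101 = 5; 5 == 5 -> filled
(117,13): row=0b1110101, col=0b1101, row AND col = 0b101 = 5; 5 != 13 -> empty
(104,38): row=0b1101000, col=0b100110, row AND col = 0b100000 = 32; 32 != 38 -> empty
(62,56): row=0b111110, col=0b111000, row AND col = 0b111000 = 56; 56 == 56 -> filled
(122,36): row=0b1111010, col=0b100100, row AND col = 0b100000 = 32; 32 != 36 -> empty
(10,11): col outside [0, 10] -> not filled
(34,13): row=0b100010, col=0b1101, row AND col = 0b0 = 0; 0 != 13 -> empty
(127,89): row=0b1111111, col=0b1011001, row AND col = 0b1011001 = 89; 89 == 89 -> filled
(6,11): col outside [0, 6] -> not filled
(69,21): row=0b1000101, col=0b10101, row AND col = 0b101 = 5; 5 != 21 -> empty

Answer: no no yes no no yes no no no yes no no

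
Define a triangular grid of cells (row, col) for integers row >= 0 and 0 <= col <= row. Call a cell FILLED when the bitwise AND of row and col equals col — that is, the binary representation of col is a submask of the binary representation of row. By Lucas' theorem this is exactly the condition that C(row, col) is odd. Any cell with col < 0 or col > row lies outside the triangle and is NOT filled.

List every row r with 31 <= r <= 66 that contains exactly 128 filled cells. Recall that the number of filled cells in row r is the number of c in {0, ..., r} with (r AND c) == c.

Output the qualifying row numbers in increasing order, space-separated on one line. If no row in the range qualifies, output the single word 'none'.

Answer: none

Derivation:
Row r has 2^popcount(r) filled cells, so we need popcount(r) = log2(128) = 7.
Scan r = 31..66 and keep those with exactly 7 one-bits:
r=31=11111 popcount=5 -> skip
r=32=100000 popcount=1 -> skip
r=33=100001 popcount=2 -> skip
r=34=100010 popcount=2 -> skip
r=35=100011 popcount=3 -> skip
r=36=100100 popcount=2 -> skip
r=37=100101 popcount=3 -> skip
r=38=100110 popcount=3 -> skip
r=39=100111 popcount=4 -> skip
r=40=101000 popcount=2 -> skip
r=41=101001 popcount=3 -> skip
r=42=101010 popcount=3 -> skip
r=43=101011 popcount=4 -> skip
r=44=101100 popcount=3 -> skip
r=45=101101 popcount=4 -> skip
r=46=101110 popcount=4 -> skip
r=47=101111 popcount=5 -> skip
r=48=110000 popcount=2 -> skip
r=49=110001 popcount=3 -> skip
r=50=110010 popcount=3 -> skip
r=51=110011 popcount=4 -> skip
r=52=110100 popcount=3 -> skip
r=53=110101 popcount=4 -> skip
r=54=110110 popcount=4 -> skip
r=55=110111 popcount=5 -> skip
r=56=111000 popcount=3 -> skip
r=57=111001 popcount=4 -> skip
r=58=111010 popcount=4 -> skip
r=59=111011 popcount=5 -> skip
r=60=111100 popcount=4 -> skip
r=61=111101 popcount=5 -> skip
r=62=111110 popcount=5 -> skip
r=63=111111 popcount=6 -> skip
r=64=1000000 popcount=1 -> skip
r=65=1000001 popcount=2 -> skip
r=66=1000010 popcount=2 -> skip
Kept rows: none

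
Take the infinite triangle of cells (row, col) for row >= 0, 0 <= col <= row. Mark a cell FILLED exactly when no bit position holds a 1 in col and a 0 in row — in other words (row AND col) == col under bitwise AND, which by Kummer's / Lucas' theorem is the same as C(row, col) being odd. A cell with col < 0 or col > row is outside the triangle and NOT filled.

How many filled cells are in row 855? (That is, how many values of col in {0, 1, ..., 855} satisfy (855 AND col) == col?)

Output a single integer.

855 in binary = 1101010111
popcount(855) = number of 1-bits in 1101010111 = 7
A col c satisfies (855 AND c) == c iff every set bit of c is also set in 855; each of the 7 set bits of 855 can independently be on or off in c.
count = 2^7 = 128

Answer: 128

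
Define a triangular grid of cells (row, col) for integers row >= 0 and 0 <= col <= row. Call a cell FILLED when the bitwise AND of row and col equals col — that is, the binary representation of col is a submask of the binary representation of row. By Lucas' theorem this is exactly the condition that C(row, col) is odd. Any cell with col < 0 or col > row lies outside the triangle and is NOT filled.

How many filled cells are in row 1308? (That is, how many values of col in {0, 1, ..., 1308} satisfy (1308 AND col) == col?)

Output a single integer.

1308 in binary = 10100011100
popcount(1308) = number of 1-bits in 10100011100 = 5
A col c satisfies (1308 AND c) == c iff every set bit of c is also set in 1308; each of the 5 set bits of 1308 can independently be on or off in c.
count = 2^5 = 32

Answer: 32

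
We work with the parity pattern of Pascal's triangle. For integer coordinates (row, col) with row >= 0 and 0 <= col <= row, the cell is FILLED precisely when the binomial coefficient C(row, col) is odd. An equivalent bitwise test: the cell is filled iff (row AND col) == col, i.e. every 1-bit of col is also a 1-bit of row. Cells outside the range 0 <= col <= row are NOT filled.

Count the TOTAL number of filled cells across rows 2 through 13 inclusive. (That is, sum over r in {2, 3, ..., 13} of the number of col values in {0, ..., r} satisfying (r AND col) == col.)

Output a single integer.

r2=10 pc1: +2 =2
r3=11 pc2: +4 =6
r4=100 pc1: +2 =8
r5=101 pc2: +4 =12
r6=110 pc2: +4 =16
r7=111 pc3: +8 =24
r8=1000 pc1: +2 =26
r9=1001 pc2: +4 =30
r10=1010 pc2: +4 =34
r11=1011 pc3: +8 =42
r12=1100 pc2: +4 =46
r13=1101 pc3: +8 =54

Answer: 54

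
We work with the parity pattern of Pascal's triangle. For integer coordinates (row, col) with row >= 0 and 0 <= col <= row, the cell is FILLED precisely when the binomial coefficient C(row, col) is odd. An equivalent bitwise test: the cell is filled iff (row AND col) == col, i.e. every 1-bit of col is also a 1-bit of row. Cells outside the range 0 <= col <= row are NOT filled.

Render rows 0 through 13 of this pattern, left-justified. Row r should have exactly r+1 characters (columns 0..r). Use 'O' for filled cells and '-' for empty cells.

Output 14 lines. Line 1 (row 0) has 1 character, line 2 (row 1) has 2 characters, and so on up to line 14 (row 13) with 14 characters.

Answer: O
OO
O-O
OOOO
O---O
OO--OO
O-O-O-O
OOOOOOOO
O-------O
OO------OO
O-O-----O-O
OOOO----OOOO
O---O---O---O
OO--OO--OO--OO

Derivation:
r0=0: O
r1=1: OO
r2=10: O-O
r3=11: OOOO
r4=100: O---O
r5=101: OO--OO
r6=110: O-O-O-O
r7=111: OOOOOOOO
r8=1000: O-------O
r9=1001: OO------OO
r10=1010: O-O-----O-O
r11=1011: OOOO----OOOO
r12=1100: O---O---O---O
r13=1101: OO--OO--OO--OO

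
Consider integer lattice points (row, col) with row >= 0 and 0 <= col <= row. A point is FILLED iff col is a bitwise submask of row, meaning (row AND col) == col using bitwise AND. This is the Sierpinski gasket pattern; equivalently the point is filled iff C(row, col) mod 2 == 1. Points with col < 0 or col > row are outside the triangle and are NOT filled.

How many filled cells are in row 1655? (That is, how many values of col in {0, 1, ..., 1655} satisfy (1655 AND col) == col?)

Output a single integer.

1655 in binary = 11001110111
popcount(1655) = number of 1-bits in 11001110111 = 8
A col c satisfies (1655 AND c) == c iff every set bit of c is also set in 1655; each of the 8 set bits of 1655 can independently be on or off in c.
count = 2^8 = 256

Answer: 256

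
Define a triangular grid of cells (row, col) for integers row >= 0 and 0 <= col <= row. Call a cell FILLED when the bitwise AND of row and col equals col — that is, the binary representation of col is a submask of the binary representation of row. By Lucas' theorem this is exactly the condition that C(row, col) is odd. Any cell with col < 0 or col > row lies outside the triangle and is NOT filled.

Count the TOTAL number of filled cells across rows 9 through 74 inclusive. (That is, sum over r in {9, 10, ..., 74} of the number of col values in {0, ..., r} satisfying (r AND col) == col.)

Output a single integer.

Answer: 774

Derivation:
r9=1001 pc2: +4 =4
r10=1010 pc2: +4 =8
r11=1011 pc3: +8 =16
r12=1100 pc2: +4 =20
r13=1101 pc3: +8 =28
r14=1110 pc3: +8 =36
r15=1111 pc4: +16 =52
r16=10000 pc1: +2 =54
r17=10001 pc2: +4 =58
r18=10010 pc2: +4 =62
r19=10011 pc3: +8 =70
r20=10100 pc2: +4 =74
r21=10101 pc3: +8 =82
r22=10110 pc3: +8 =90
r23=10111 pc4: +16 =106
r24=11000 pc2: +4 =110
r25=11001 pc3: +8 =118
r26=11010 pc3: +8 =126
r27=11011 pc4: +16 =142
r28=11100 pc3: +8 =150
r29=11101 pc4: +16 =166
r30=11110 pc4: +16 =182
r31=11111 pc5: +32 =214
r32=100000 pc1: +2 =216
r33=100001 pc2: +4 =220
r34=100010 pc2: +4 =224
r35=100011 pc3: +8 =232
r36=100100 pc2: +4 =236
r37=100101 pc3: +8 =244
r38=100110 pc3: +8 =252
r39=100111 pc4: +16 =268
r40=101000 pc2: +4 =272
r41=101001 pc3: +8 =280
r42=101010 pc3: +8 =288
r43=101011 pc4: +16 =304
r44=101100 pc3: +8 =312
r45=101101 pc4: +16 =328
r46=101110 pc4: +16 =344
r47=101111 pc5: +32 =376
r48=110000 pc2: +4 =380
r49=110001 pc3: +8 =388
r50=110010 pc3: +8 =396
r51=110011 pc4: +16 =412
r52=110100 pc3: +8 =420
r53=110101 pc4: +16 =436
r54=110110 pc4: +16 =452
r55=110111 pc5: +32 =484
r56=111000 pc3: +8 =492
r57=111001 pc4: +16 =508
r58=111010 pc4: +16 =524
r59=111011 pc5: +32 =556
r60=111100 pc4: +16 =572
r61=111101 pc5: +32 =604
r62=111110 pc5: +32 =636
r63=111111 pc6: +64 =700
r64=1000000 pc1: +2 =702
r65=1000001 pc2: +4 =706
r66=1000010 pc2: +4 =710
r67=1000011 pc3: +8 =718
r68=1000100 pc2: +4 =722
r69=1000101 pc3: +8 =730
r70=1000110 pc3: +8 =738
r71=1000111 pc4: +16 =754
r72=1001000 pc2: +4 =758
r73=1001001 pc3: +8 =766
r74=1001010 pc3: +8 =774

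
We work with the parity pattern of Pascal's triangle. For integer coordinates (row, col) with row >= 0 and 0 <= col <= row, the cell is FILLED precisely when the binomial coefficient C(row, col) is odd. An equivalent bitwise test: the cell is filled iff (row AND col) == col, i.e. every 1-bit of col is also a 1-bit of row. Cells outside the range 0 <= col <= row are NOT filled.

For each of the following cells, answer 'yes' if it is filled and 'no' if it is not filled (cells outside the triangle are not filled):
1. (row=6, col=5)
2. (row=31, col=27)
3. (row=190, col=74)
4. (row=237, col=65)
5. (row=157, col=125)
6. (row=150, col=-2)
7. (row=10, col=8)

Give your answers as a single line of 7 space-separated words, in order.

(6,5): row=0b110, col=0b101, row AND col = 0b100 = 4; 4 != 5 -> empty
(31,27): row=0b11111, col=0b11011, row AND col = 0b11011 = 27; 27 == 27 -> filled
(190,74): row=0b10111110, col=0b1001010, row AND col = 0b1010 = 10; 10 != 74 -> empty
(237,65): row=0b11101101, col=0b1000001, row AND col = 0b1000001 = 65; 65 == 65 -> filled
(157,125): row=0b10011101, col=0b1111101, row AND col = 0b11101 = 29; 29 != 125 -> empty
(150,-2): col outside [0, 150] -> not filled
(10,8): row=0b1010, col=0b1000, row AND col = 0b1000 = 8; 8 == 8 -> filled

Answer: no yes no yes no no yes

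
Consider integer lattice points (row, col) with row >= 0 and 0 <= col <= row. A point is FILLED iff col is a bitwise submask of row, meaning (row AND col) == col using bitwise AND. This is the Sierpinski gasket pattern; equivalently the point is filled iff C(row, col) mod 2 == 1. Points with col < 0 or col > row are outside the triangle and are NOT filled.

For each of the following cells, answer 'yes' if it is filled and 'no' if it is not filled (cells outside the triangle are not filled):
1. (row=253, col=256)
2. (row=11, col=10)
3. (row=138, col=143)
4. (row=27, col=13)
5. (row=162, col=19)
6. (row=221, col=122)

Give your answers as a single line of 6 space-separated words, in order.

(253,256): col outside [0, 253] -> not filled
(11,10): row=0b1011, col=0b1010, row AND col = 0b1010 = 10; 10 == 10 -> filled
(138,143): col outside [0, 138] -> not filled
(27,13): row=0b11011, col=0b1101, row AND col = 0b1001 = 9; 9 != 13 -> empty
(162,19): row=0b10100010, col=0b10011, row AND col = 0b10 = 2; 2 != 19 -> empty
(221,122): row=0b11011101, col=0b1111010, row AND col = 0b1011000 = 88; 88 != 122 -> empty

Answer: no yes no no no no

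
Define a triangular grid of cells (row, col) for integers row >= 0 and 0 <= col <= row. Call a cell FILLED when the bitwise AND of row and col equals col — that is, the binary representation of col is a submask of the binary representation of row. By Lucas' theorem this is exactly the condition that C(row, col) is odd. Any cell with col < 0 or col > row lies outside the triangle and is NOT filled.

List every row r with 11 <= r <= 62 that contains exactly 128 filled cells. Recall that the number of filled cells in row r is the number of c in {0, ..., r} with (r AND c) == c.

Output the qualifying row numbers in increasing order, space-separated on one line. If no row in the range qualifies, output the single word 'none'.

Answer: none

Derivation:
Row r has 2^popcount(r) filled cells, so we need popcount(r) = log2(128) = 7.
Scan r = 11..62 and keep those with exactly 7 one-bits:
r=11=1011 popcount=3 -> skip
r=12=1100 popcount=2 -> skip
r=13=1101 popcount=3 -> skip
r=14=1110 popcount=3 -> skip
r=15=1111 popcount=4 -> skip
r=16=10000 popcount=1 -> skip
r=17=10001 popcount=2 -> skip
r=18=10010 popcount=2 -> skip
r=19=10011 popcount=3 -> skip
r=20=10100 popcount=2 -> skip
r=21=10101 popcount=3 -> skip
r=22=10110 popcount=3 -> skip
r=23=10111 popcount=4 -> skip
r=24=11000 popcount=2 -> skip
r=25=11001 popcount=3 -> skip
r=26=11010 popcount=3 -> skip
r=27=11011 popcount=4 -> skip
r=28=11100 popcount=3 -> skip
r=29=11101 popcount=4 -> skip
r=30=11110 popcount=4 -> skip
r=31=11111 popcount=5 -> skip
r=32=100000 popcount=1 -> skip
r=33=100001 popcount=2 -> skip
r=34=100010 popcount=2 -> skip
r=35=100011 popcount=3 -> skip
r=36=100100 popcount=2 -> skip
r=37=100101 popcount=3 -> skip
r=38=100110 popcount=3 -> skip
r=39=100111 popcount=4 -> skip
r=40=101000 popcount=2 -> skip
r=41=101001 popcount=3 -> skip
r=42=101010 popcount=3 -> skip
r=43=101011 popcount=4 -> skip
r=44=101100 popcount=3 -> skip
r=45=101101 popcount=4 -> skip
r=46=101110 popcount=4 -> skip
r=47=101111 popcount=5 -> skip
r=48=110000 popcount=2 -> skip
r=49=110001 popcount=3 -> skip
r=50=110010 popcount=3 -> skip
r=51=110011 popcount=4 -> skip
r=52=110100 popcount=3 -> skip
r=53=110101 popcount=4 -> skip
r=54=110110 popcount=4 -> skip
r=55=110111 popcount=5 -> skip
r=56=111000 popcount=3 -> skip
r=57=111001 popcount=4 -> skip
r=58=111010 popcount=4 -> skip
r=59=111011 popcount=5 -> skip
r=60=111100 popcount=4 -> skip
r=61=111101 popcount=5 -> skip
r=62=111110 popcount=5 -> skip
Kept rows: none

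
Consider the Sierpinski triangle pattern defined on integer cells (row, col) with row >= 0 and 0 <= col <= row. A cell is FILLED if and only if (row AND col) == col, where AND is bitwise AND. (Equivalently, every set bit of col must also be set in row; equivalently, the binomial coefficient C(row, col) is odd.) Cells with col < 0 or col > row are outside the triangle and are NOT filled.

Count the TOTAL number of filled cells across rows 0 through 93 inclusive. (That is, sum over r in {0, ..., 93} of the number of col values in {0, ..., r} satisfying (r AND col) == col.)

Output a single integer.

r0=0 pc0: +1 =1
r1=1 pc1: +2 =3
r2=10 pc1: +2 =5
r3=11 pc2: +4 =9
r4=100 pc1: +2 =11
r5=101 pc2: +4 =15
r6=110 pc2: +4 =19
r7=111 pc3: +8 =27
r8=1000 pc1: +2 =29
r9=1001 pc2: +4 =33
r10=1010 pc2: +4 =37
r11=1011 pc3: +8 =45
r12=1100 pc2: +4 =49
r13=1101 pc3: +8 =57
r14=1110 pc3: +8 =65
r15=1111 pc4: +16 =81
r16=10000 pc1: +2 =83
r17=10001 pc2: +4 =87
r18=10010 pc2: +4 =91
r19=10011 pc3: +8 =99
r20=10100 pc2: +4 =103
r21=10101 pc3: +8 =111
r22=10110 pc3: +8 =119
r23=10111 pc4: +16 =135
r24=11000 pc2: +4 =139
r25=11001 pc3: +8 =147
r26=11010 pc3: +8 =155
r27=11011 pc4: +16 =171
r28=11100 pc3: +8 =179
r29=11101 pc4: +16 =195
r30=11110 pc4: +16 =211
r31=11111 pc5: +32 =243
r32=100000 pc1: +2 =245
r33=100001 pc2: +4 =249
r34=100010 pc2: +4 =253
r35=100011 pc3: +8 =261
r36=100100 pc2: +4 =265
r37=100101 pc3: +8 =273
r38=100110 pc3: +8 =281
r39=100111 pc4: +16 =297
r40=101000 pc2: +4 =301
r41=101001 pc3: +8 =309
r42=101010 pc3: +8 =317
r43=101011 pc4: +16 =333
r44=101100 pc3: +8 =341
r45=101101 pc4: +16 =357
r46=101110 pc4: +16 =373
r47=101111 pc5: +32 =405
r48=110000 pc2: +4 =409
r49=110001 pc3: +8 =417
r50=110010 pc3: +8 =425
r51=110011 pc4: +16 =441
r52=110100 pc3: +8 =449
r53=110101 pc4: +16 =465
r54=110110 pc4: +16 =481
r55=110111 pc5: +32 =513
r56=111000 pc3: +8 =521
r57=111001 pc4: +16 =537
r58=111010 pc4: +16 =553
r59=111011 pc5: +32 =585
r60=111100 pc4: +16 =601
r61=111101 pc5: +32 =633
r62=111110 pc5: +32 =665
r63=111111 pc6: +64 =729
r64=1000000 pc1: +2 =731
r65=1000001 pc2: +4 =735
r66=1000010 pc2: +4 =739
r67=1000011 pc3: +8 =747
r68=1000100 pc2: +4 =751
r69=1000101 pc3: +8 =759
r70=1000110 pc3: +8 =767
r71=1000111 pc4: +16 =783
r72=1001000 pc2: +4 =787
r73=1001001 pc3: +8 =795
r74=1001010 pc3: +8 =803
r75=1001011 pc4: +16 =819
r76=1001100 pc3: +8 =827
r77=1001101 pc4: +16 =843
r78=1001110 pc4: +16 =859
r79=1001111 pc5: +32 =891
r80=1010000 pc2: +4 =895
r81=1010001 pc3: +8 =903
r82=1010010 pc3: +8 =911
r83=1010011 pc4: +16 =927
r84=1010100 pc3: +8 =935
r85=1010101 pc4: +16 =951
r86=1010110 pc4: +16 =967
r87=1010111 pc5: +32 =999
r88=1011000 pc3: +8 =1007
r89=1011001 pc4: +16 =1023
r90=1011010 pc4: +16 =1039
r91=1011011 pc5: +32 =1071
r92=1011100 pc4: +16 =1087
r93=1011101 pc5: +32 =1119

Answer: 1119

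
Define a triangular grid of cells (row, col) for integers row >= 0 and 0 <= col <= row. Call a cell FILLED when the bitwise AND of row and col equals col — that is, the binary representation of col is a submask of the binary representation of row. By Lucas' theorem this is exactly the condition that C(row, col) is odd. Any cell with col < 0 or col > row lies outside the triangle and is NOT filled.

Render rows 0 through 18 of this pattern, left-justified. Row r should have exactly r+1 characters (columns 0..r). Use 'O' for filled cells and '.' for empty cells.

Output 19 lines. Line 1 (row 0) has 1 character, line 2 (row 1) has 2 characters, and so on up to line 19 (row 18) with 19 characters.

Answer: O
OO
O.O
OOOO
O...O
OO..OO
O.O.O.O
OOOOOOOO
O.......O
OO......OO
O.O.....O.O
OOOO....OOOO
O...O...O...O
OO..OO..OO..OO
O.O.O.O.O.O.O.O
OOOOOOOOOOOOOOOO
O...............O
OO..............OO
O.O.............O.O

Derivation:
r0=0: O
r1=1: OO
r2=10: O.O
r3=11: OOOO
r4=100: O...O
r5=101: OO..OO
r6=110: O.O.O.O
r7=111: OOOOOOOO
r8=1000: O.......O
r9=1001: OO......OO
r10=1010: O.O.....O.O
r11=1011: OOOO....OOOO
r12=1100: O...O...O...O
r13=1101: OO..OO..OO..OO
r14=1110: O.O.O.O.O.O.O.O
r15=1111: OOOOOOOOOOOOOOOO
r16=10000: O...............O
r17=10001: OO..............OO
r18=10010: O.O.............O.O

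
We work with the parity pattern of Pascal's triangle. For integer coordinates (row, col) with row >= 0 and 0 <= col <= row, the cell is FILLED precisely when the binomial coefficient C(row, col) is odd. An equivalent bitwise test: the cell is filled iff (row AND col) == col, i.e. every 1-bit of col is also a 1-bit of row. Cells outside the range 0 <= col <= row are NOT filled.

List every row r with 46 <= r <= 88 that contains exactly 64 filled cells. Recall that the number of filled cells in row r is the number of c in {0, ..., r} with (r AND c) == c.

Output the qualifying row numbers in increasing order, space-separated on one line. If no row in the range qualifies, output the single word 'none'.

Answer: 63

Derivation:
Row r has 2^popcount(r) filled cells, so we need popcount(r) = log2(64) = 6.
Scan r = 46..88 and keep those with exactly 6 one-bits:
r=46=101110 popcount=4 -> skip
r=47=101111 popcount=5 -> skip
r=48=110000 popcount=2 -> skip
r=49=110001 popcount=3 -> skip
r=50=110010 popcount=3 -> skip
r=51=110011 popcount=4 -> skip
r=52=110100 popcount=3 -> skip
r=53=110101 popcount=4 -> skip
r=54=110110 popcount=4 -> skip
r=55=110111 popcount=5 -> skip
r=56=111000 popcount=3 -> skip
r=57=111001 popcount=4 -> skip
r=58=111010 popcount=4 -> skip
r=59=111011 popcount=5 -> skip
r=60=111100 popcount=4 -> skip
r=61=111101 popcount=5 -> skip
r=62=111110 popcount=5 -> skip
r=63=111111 popcount=6 -> KEEP
r=64=1000000 popcount=1 -> skip
r=65=1000001 popcount=2 -> skip
r=66=1000010 popcount=2 -> skip
r=67=1000011 popcount=3 -> skip
r=68=1000100 popcount=2 -> skip
r=69=1000101 popcount=3 -> skip
r=70=1000110 popcount=3 -> skip
r=71=1000111 popcount=4 -> skip
r=72=1001000 popcount=2 -> skip
r=73=1001001 popcount=3 -> skip
r=74=1001010 popcount=3 -> skip
r=75=1001011 popcount=4 -> skip
r=76=1001100 popcount=3 -> skip
r=77=1001101 popcount=4 -> skip
r=78=1001110 popcount=4 -> skip
r=79=1001111 popcount=5 -> skip
r=80=1010000 popcount=2 -> skip
r=81=1010001 popcount=3 -> skip
r=82=1010010 popcount=3 -> skip
r=83=1010011 popcount=4 -> skip
r=84=1010100 popcount=3 -> skip
r=85=1010101 popcount=4 -> skip
r=86=1010110 popcount=4 -> skip
r=87=1010111 popcount=5 -> skip
r=88=1011000 popcount=3 -> skip
Kept rows: 63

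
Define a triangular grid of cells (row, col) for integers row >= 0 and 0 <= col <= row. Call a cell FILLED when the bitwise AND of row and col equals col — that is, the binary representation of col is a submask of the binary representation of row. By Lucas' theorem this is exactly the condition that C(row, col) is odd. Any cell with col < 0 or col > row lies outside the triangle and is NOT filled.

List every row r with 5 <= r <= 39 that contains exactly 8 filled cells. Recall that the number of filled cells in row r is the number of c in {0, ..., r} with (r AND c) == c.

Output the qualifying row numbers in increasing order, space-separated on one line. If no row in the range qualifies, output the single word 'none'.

Row r has 2^popcount(r) filled cells, so we need popcount(r) = log2(8) = 3.
Scan r = 5..39 and keep those with exactly 3 one-bits:
r=5=101 popcount=2 -> skip
r=6=110 popcount=2 -> skip
r=7=111 popcount=3 -> KEEP
r=8=1000 popcount=1 -> skip
r=9=1001 popcount=2 -> skip
r=10=1010 popcount=2 -> skip
r=11=1011 popcount=3 -> KEEP
r=12=1100 popcount=2 -> skip
r=13=1101 popcount=3 -> KEEP
r=14=1110 popcount=3 -> KEEP
r=15=1111 popcount=4 -> skip
r=16=10000 popcount=1 -> skip
r=17=10001 popcount=2 -> skip
r=18=10010 popcount=2 -> skip
r=19=10011 popcount=3 -> KEEP
r=20=10100 popcount=2 -> skip
r=21=10101 popcount=3 -> KEEP
r=22=10110 popcount=3 -> KEEP
r=23=10111 popcount=4 -> skip
r=24=11000 popcount=2 -> skip
r=25=11001 popcount=3 -> KEEP
r=26=11010 popcount=3 -> KEEP
r=27=11011 popcount=4 -> skip
r=28=11100 popcount=3 -> KEEP
r=29=11101 popcount=4 -> skip
r=30=11110 popcount=4 -> skip
r=31=11111 popcount=5 -> skip
r=32=100000 popcount=1 -> skip
r=33=100001 popcount=2 -> skip
r=34=100010 popcount=2 -> skip
r=35=100011 popcount=3 -> KEEP
r=36=100100 popcount=2 -> skip
r=37=100101 popcount=3 -> KEEP
r=38=100110 popcount=3 -> KEEP
r=39=100111 popcount=4 -> skip
Kept rows: 7 11 13 14 19 21 22 25 26 28 35 37 38

Answer: 7 11 13 14 19 21 22 25 26 28 35 37 38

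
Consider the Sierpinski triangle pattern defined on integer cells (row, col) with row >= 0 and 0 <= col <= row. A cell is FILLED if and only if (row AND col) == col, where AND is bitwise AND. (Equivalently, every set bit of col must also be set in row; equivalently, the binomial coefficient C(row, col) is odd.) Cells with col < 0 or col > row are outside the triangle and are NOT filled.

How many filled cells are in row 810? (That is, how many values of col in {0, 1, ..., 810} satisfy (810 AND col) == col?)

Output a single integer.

810 in binary = 1100101010
popcount(810) = number of 1-bits in 1100101010 = 5
A col c satisfies (810 AND c) == c iff every set bit of c is also set in 810; each of the 5 set bits of 810 can independently be on or off in c.
count = 2^5 = 32

Answer: 32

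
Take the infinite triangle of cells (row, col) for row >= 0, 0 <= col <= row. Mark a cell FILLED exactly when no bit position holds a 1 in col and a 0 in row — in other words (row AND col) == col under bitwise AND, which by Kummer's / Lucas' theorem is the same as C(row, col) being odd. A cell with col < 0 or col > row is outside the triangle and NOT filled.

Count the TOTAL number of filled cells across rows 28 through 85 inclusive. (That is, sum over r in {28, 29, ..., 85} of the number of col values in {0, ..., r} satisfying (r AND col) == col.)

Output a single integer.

r28=11100 pc3: +8 =8
r29=11101 pc4: +16 =24
r30=11110 pc4: +16 =40
r31=11111 pc5: +32 =72
r32=100000 pc1: +2 =74
r33=100001 pc2: +4 =78
r34=100010 pc2: +4 =82
r35=100011 pc3: +8 =90
r36=100100 pc2: +4 =94
r37=100101 pc3: +8 =102
r38=100110 pc3: +8 =110
r39=100111 pc4: +16 =126
r40=101000 pc2: +4 =130
r41=101001 pc3: +8 =138
r42=101010 pc3: +8 =146
r43=101011 pc4: +16 =162
r44=101100 pc3: +8 =170
r45=101101 pc4: +16 =186
r46=101110 pc4: +16 =202
r47=101111 pc5: +32 =234
r48=110000 pc2: +4 =238
r49=110001 pc3: +8 =246
r50=110010 pc3: +8 =254
r51=110011 pc4: +16 =270
r52=110100 pc3: +8 =278
r53=110101 pc4: +16 =294
r54=110110 pc4: +16 =310
r55=110111 pc5: +32 =342
r56=111000 pc3: +8 =350
r57=111001 pc4: +16 =366
r58=111010 pc4: +16 =382
r59=111011 pc5: +32 =414
r60=111100 pc4: +16 =430
r61=111101 pc5: +32 =462
r62=111110 pc5: +32 =494
r63=111111 pc6: +64 =558
r64=1000000 pc1: +2 =560
r65=1000001 pc2: +4 =564
r66=1000010 pc2: +4 =568
r67=1000011 pc3: +8 =576
r68=1000100 pc2: +4 =580
r69=1000101 pc3: +8 =588
r70=1000110 pc3: +8 =596
r71=1000111 pc4: +16 =612
r72=1001000 pc2: +4 =616
r73=1001001 pc3: +8 =624
r74=1001010 pc3: +8 =632
r75=1001011 pc4: +16 =648
r76=1001100 pc3: +8 =656
r77=1001101 pc4: +16 =672
r78=1001110 pc4: +16 =688
r79=1001111 pc5: +32 =720
r80=1010000 pc2: +4 =724
r81=1010001 pc3: +8 =732
r82=1010010 pc3: +8 =740
r83=1010011 pc4: +16 =756
r84=1010100 pc3: +8 =764
r85=1010101 pc4: +16 =780

Answer: 780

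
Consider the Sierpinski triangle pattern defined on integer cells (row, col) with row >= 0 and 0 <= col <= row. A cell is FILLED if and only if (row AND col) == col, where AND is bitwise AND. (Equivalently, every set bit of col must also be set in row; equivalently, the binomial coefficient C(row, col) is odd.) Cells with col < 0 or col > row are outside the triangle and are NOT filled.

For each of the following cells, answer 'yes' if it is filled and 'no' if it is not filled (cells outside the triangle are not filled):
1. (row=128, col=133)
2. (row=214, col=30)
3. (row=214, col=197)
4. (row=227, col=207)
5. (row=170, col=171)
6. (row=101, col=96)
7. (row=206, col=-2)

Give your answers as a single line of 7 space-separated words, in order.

Answer: no no no no no yes no

Derivation:
(128,133): col outside [0, 128] -> not filled
(214,30): row=0b11010110, col=0b11110, row AND col = 0b10110 = 22; 22 != 30 -> empty
(214,197): row=0b11010110, col=0b11000101, row AND col = 0b11000100 = 196; 196 != 197 -> empty
(227,207): row=0b11100011, col=0b11001111, row AND col = 0b11000011 = 195; 195 != 207 -> empty
(170,171): col outside [0, 170] -> not filled
(101,96): row=0b1100101, col=0b1100000, row AND col = 0b1100000 = 96; 96 == 96 -> filled
(206,-2): col outside [0, 206] -> not filled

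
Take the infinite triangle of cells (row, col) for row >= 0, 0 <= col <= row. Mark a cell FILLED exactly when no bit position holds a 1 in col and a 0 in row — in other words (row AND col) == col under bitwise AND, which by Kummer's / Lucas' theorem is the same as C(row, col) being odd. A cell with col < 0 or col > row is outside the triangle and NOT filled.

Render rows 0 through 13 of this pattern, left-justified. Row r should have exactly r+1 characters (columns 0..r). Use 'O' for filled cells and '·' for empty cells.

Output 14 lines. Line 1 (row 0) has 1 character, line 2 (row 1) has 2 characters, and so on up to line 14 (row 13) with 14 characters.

r0=0: O
r1=1: OO
r2=10: O·O
r3=11: OOOO
r4=100: O···O
r5=101: OO··OO
r6=110: O·O·O·O
r7=111: OOOOOOOO
r8=1000: O·······O
r9=1001: OO······OO
r10=1010: O·O·····O·O
r11=1011: OOOO····OOOO
r12=1100: O···O···O···O
r13=1101: OO··OO··OO··OO

Answer: O
OO
O·O
OOOO
O···O
OO··OO
O·O·O·O
OOOOOOOO
O·······O
OO······OO
O·O·····O·O
OOOO····OOOO
O···O···O···O
OO··OO··OO··OO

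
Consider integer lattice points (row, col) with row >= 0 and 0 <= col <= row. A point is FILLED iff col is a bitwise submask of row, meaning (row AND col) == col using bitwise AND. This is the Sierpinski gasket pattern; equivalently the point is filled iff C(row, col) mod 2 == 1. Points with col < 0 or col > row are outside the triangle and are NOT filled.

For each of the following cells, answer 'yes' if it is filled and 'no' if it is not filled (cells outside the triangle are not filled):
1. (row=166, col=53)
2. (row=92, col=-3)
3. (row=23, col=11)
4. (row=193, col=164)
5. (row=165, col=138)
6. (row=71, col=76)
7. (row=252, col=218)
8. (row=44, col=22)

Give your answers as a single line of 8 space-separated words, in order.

(166,53): row=0b10100110, col=0b110101, row AND col = 0b100100 = 36; 36 != 53 -> empty
(92,-3): col outside [0, 92] -> not filled
(23,11): row=0b10111, col=0b1011, row AND col = 0b11 = 3; 3 != 11 -> empty
(193,164): row=0b11000001, col=0b10100100, row AND col = 0b10000000 = 128; 128 != 164 -> empty
(165,138): row=0b10100101, col=0b10001010, row AND col = 0b10000000 = 128; 128 != 138 -> empty
(71,76): col outside [0, 71] -> not filled
(252,218): row=0b11111100, col=0b11011010, row AND col = 0b11011000 = 216; 216 != 218 -> empty
(44,22): row=0b101100, col=0b10110, row AND col = 0b100 = 4; 4 != 22 -> empty

Answer: no no no no no no no no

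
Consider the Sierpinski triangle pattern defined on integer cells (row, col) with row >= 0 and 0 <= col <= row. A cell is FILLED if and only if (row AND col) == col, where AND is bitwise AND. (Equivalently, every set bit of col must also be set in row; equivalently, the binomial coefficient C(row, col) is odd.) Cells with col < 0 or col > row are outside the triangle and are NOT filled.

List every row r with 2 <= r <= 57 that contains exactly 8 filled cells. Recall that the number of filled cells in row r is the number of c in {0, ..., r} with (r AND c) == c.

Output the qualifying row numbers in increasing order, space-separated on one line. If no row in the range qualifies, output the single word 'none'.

Answer: 7 11 13 14 19 21 22 25 26 28 35 37 38 41 42 44 49 50 52 56

Derivation:
Row r has 2^popcount(r) filled cells, so we need popcount(r) = log2(8) = 3.
Scan r = 2..57 and keep those with exactly 3 one-bits:
r=2=10 popcount=1 -> skip
r=3=11 popcount=2 -> skip
r=4=100 popcount=1 -> skip
r=5=101 popcount=2 -> skip
r=6=110 popcount=2 -> skip
r=7=111 popcount=3 -> KEEP
r=8=1000 popcount=1 -> skip
r=9=1001 popcount=2 -> skip
r=10=1010 popcount=2 -> skip
r=11=1011 popcount=3 -> KEEP
r=12=1100 popcount=2 -> skip
r=13=1101 popcount=3 -> KEEP
r=14=1110 popcount=3 -> KEEP
r=15=1111 popcount=4 -> skip
r=16=10000 popcount=1 -> skip
r=17=10001 popcount=2 -> skip
r=18=10010 popcount=2 -> skip
r=19=10011 popcount=3 -> KEEP
r=20=10100 popcount=2 -> skip
r=21=10101 popcount=3 -> KEEP
r=22=10110 popcount=3 -> KEEP
r=23=10111 popcount=4 -> skip
r=24=11000 popcount=2 -> skip
r=25=11001 popcount=3 -> KEEP
r=26=11010 popcount=3 -> KEEP
r=27=11011 popcount=4 -> skip
r=28=11100 popcount=3 -> KEEP
r=29=11101 popcount=4 -> skip
r=30=11110 popcount=4 -> skip
r=31=11111 popcount=5 -> skip
r=32=100000 popcount=1 -> skip
r=33=100001 popcount=2 -> skip
r=34=100010 popcount=2 -> skip
r=35=100011 popcount=3 -> KEEP
r=36=100100 popcount=2 -> skip
r=37=100101 popcount=3 -> KEEP
r=38=100110 popcount=3 -> KEEP
r=39=100111 popcount=4 -> skip
r=40=101000 popcount=2 -> skip
r=41=101001 popcount=3 -> KEEP
r=42=101010 popcount=3 -> KEEP
r=43=101011 popcount=4 -> skip
r=44=101100 popcount=3 -> KEEP
r=45=101101 popcount=4 -> skip
r=46=101110 popcount=4 -> skip
r=47=101111 popcount=5 -> skip
r=48=110000 popcount=2 -> skip
r=49=110001 popcount=3 -> KEEP
r=50=110010 popcount=3 -> KEEP
r=51=110011 popcount=4 -> skip
r=52=110100 popcount=3 -> KEEP
r=53=110101 popcount=4 -> skip
r=54=110110 popcount=4 -> skip
r=55=110111 popcount=5 -> skip
r=56=111000 popcount=3 -> KEEP
r=57=111001 popcount=4 -> skip
Kept rows: 7 11 13 14 19 21 22 25 26 28 35 37 38 41 42 44 49 50 52 56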